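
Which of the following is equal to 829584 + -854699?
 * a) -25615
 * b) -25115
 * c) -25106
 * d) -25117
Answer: b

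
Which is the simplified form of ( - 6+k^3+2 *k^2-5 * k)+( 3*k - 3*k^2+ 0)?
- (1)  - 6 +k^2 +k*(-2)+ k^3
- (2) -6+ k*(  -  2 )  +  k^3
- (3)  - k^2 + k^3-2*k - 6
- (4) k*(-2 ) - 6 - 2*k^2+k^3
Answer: 3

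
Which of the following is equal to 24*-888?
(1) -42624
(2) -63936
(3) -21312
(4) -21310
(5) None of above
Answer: 3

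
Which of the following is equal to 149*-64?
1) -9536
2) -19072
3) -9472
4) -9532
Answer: 1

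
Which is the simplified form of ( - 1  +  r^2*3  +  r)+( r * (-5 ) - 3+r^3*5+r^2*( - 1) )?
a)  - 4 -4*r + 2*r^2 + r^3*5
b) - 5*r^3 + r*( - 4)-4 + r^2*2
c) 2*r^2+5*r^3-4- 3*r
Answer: a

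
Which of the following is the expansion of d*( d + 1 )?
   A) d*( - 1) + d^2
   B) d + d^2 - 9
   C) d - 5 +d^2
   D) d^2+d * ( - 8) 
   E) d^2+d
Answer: E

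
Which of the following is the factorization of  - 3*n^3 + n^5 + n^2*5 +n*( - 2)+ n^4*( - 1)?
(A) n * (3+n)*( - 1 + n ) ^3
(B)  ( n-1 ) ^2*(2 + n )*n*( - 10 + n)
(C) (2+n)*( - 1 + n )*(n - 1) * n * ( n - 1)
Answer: C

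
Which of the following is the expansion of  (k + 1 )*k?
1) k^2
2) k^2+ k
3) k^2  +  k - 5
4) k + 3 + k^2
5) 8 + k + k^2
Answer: 2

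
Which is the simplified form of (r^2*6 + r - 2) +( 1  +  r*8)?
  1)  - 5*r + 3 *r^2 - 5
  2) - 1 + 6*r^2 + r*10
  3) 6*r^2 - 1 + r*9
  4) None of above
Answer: 3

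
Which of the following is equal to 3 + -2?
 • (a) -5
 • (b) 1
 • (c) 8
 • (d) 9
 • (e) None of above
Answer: b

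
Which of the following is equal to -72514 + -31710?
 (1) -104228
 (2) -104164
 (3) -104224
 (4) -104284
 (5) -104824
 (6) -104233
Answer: 3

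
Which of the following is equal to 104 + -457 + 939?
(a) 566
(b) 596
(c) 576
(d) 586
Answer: d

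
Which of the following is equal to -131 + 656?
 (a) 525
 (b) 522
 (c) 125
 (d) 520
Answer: a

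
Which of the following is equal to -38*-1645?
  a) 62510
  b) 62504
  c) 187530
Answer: a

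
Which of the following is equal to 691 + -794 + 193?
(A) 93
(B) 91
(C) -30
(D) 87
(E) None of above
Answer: E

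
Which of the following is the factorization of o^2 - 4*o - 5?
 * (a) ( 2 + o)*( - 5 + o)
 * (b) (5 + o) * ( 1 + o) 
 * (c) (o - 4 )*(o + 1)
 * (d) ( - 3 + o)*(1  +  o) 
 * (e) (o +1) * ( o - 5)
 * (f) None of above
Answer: e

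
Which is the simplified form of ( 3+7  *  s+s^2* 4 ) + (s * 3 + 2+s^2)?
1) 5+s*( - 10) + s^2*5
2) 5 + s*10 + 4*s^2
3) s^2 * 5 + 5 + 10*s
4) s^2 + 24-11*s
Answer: 3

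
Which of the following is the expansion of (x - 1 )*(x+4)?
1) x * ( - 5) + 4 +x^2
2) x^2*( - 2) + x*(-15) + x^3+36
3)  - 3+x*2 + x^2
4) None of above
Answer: 4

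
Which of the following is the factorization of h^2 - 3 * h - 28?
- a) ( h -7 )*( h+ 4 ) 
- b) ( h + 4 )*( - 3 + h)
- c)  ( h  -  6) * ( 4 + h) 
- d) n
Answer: a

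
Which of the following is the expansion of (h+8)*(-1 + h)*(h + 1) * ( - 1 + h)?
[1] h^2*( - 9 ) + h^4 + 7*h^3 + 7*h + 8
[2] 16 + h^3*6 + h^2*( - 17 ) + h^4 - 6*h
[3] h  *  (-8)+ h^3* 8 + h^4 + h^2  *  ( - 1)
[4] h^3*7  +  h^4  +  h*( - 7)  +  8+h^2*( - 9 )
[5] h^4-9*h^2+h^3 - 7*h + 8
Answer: 4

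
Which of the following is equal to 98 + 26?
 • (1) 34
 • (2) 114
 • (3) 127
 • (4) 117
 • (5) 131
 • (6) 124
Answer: 6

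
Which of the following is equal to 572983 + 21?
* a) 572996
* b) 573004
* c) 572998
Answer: b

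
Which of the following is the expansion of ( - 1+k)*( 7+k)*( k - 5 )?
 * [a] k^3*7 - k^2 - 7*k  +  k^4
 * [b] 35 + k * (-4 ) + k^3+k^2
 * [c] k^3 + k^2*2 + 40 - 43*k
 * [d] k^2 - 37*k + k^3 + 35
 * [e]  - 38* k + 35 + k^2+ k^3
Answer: d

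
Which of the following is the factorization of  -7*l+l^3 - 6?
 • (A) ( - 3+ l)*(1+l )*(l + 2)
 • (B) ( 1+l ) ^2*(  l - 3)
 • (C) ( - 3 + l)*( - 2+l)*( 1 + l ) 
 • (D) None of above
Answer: A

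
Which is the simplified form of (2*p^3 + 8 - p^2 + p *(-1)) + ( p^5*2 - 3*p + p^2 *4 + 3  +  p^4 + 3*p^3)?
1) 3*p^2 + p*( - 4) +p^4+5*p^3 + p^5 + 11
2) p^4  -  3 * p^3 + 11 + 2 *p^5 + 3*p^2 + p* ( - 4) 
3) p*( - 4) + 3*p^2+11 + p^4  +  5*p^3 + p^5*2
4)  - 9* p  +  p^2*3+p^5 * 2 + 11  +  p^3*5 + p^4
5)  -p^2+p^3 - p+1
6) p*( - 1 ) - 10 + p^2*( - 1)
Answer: 3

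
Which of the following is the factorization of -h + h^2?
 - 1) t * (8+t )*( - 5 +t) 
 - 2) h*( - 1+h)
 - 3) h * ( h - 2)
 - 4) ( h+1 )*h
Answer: 2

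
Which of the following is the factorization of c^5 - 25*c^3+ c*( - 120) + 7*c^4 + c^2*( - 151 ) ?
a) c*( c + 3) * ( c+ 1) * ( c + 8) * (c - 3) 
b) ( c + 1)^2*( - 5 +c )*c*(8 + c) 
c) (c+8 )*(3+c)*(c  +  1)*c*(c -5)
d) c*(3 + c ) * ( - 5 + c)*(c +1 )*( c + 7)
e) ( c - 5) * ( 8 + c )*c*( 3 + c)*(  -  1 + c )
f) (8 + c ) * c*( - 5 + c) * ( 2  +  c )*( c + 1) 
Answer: c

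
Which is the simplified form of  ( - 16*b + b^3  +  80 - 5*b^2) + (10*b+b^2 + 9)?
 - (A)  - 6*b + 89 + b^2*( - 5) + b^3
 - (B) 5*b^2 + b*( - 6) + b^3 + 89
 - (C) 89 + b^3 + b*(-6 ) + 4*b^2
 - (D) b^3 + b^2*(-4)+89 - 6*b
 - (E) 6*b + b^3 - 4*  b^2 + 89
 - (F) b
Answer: D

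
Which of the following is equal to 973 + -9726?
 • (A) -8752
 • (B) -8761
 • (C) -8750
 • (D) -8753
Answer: D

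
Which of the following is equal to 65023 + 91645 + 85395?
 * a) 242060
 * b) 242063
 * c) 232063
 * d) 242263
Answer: b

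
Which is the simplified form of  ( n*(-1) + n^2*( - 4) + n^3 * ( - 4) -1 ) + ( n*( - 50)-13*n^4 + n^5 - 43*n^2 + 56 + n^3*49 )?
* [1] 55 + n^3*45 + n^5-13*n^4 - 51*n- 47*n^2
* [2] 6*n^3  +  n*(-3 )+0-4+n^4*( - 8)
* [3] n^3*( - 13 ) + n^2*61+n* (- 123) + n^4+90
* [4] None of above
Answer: 1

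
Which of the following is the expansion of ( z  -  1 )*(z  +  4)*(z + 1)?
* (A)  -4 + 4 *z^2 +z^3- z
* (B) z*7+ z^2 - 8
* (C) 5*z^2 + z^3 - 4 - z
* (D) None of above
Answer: A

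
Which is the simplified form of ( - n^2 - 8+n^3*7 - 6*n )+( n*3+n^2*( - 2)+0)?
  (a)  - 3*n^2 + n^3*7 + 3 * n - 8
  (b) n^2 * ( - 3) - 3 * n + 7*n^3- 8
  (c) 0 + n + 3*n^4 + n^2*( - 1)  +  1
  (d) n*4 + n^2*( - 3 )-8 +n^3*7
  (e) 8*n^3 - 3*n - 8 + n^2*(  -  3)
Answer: b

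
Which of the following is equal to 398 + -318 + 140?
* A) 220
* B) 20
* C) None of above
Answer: A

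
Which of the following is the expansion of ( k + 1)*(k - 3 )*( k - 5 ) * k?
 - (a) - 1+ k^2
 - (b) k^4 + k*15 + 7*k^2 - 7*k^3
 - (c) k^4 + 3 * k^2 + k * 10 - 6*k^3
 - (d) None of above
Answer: b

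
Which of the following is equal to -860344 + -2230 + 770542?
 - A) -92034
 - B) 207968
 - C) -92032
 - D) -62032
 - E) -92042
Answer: C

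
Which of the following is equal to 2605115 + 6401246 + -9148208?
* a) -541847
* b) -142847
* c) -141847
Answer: c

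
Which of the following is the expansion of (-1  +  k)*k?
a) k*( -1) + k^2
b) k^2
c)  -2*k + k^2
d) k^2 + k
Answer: a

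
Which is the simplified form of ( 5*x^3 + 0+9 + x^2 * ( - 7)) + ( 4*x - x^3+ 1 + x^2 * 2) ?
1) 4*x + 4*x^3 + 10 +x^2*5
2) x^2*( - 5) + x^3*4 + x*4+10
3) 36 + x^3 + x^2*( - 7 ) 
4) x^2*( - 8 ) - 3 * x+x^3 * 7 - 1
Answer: 2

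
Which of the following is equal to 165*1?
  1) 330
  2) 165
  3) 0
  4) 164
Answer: 2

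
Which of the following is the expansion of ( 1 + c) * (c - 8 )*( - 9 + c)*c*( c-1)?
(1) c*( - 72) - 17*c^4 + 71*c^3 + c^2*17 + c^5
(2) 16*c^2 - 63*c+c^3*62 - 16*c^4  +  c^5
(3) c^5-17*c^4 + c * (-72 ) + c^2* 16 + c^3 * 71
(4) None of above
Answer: 1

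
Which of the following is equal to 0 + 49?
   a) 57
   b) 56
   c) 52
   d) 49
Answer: d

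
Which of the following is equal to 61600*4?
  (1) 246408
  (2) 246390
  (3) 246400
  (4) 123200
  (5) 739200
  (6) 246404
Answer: 3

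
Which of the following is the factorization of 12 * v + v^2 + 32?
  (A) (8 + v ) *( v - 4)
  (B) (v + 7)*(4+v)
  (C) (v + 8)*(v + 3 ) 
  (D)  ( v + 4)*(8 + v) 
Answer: D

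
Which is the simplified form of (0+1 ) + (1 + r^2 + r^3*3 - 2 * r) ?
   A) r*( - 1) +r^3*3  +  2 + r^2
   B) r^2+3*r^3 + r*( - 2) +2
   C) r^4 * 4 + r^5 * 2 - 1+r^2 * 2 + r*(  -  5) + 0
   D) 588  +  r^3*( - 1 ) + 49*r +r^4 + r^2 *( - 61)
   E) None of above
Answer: B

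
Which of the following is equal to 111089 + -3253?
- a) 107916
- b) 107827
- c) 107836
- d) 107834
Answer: c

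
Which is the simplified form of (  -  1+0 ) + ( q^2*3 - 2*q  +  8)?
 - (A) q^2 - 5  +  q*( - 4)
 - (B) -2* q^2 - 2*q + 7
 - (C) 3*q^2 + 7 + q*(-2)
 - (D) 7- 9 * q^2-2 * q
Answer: C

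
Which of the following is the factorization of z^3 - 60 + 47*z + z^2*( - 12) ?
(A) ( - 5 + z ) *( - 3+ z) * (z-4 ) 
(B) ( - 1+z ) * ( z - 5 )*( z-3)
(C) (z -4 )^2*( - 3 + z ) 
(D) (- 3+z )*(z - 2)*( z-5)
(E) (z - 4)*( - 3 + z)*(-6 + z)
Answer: A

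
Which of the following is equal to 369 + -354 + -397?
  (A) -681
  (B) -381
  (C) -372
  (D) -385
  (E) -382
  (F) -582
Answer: E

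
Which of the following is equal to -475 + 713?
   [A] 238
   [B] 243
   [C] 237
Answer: A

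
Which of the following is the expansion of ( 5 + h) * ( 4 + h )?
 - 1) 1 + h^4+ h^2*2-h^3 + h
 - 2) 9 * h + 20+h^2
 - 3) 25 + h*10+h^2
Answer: 2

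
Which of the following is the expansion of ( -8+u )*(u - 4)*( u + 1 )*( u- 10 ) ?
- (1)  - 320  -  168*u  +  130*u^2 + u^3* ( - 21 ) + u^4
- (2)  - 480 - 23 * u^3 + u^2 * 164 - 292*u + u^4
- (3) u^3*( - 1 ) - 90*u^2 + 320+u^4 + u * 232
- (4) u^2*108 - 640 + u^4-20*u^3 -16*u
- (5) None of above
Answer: 1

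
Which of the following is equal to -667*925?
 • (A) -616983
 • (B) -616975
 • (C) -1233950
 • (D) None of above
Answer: B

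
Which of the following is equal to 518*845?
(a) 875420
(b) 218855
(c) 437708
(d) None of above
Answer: d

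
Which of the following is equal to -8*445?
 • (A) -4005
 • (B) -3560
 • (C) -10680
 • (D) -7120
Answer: B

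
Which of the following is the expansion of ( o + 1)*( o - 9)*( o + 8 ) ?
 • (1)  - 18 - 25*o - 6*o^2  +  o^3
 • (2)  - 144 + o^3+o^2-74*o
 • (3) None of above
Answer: 3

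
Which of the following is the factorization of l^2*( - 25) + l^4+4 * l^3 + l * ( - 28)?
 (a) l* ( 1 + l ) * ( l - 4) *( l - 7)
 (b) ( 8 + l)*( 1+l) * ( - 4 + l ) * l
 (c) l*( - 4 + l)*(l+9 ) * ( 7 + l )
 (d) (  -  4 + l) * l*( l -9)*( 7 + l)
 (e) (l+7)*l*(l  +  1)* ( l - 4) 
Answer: e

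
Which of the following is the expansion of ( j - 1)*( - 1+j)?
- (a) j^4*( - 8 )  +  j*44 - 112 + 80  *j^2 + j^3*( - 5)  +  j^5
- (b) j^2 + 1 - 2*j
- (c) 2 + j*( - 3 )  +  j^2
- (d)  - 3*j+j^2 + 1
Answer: b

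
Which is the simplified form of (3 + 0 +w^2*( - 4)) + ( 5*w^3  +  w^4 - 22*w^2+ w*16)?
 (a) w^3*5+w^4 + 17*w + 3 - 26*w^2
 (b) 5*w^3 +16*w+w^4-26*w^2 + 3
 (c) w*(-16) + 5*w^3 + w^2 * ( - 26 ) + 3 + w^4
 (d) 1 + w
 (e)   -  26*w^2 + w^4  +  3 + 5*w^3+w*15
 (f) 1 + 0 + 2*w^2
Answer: b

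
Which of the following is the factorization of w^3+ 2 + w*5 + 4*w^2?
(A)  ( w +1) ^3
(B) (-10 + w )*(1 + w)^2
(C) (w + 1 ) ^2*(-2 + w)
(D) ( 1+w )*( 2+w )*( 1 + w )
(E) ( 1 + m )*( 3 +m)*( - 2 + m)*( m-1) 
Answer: D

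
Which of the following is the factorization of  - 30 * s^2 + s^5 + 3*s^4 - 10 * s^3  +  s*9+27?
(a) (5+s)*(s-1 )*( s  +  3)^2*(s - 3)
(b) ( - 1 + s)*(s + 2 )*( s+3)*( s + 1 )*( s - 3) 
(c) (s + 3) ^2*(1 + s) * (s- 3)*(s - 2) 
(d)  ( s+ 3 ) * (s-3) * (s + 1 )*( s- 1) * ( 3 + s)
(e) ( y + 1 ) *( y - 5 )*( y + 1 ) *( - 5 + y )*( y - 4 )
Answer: d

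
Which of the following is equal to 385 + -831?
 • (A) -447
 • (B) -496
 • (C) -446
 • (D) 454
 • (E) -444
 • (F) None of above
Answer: C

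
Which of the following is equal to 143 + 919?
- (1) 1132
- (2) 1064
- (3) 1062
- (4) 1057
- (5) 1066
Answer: 3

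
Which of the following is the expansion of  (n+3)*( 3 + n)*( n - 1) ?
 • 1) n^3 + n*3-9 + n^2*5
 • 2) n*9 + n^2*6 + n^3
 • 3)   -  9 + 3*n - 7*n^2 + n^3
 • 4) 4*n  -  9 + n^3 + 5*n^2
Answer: 1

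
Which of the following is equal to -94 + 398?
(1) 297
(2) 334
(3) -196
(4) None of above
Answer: 4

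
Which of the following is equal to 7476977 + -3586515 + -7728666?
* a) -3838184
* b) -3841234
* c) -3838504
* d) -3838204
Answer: d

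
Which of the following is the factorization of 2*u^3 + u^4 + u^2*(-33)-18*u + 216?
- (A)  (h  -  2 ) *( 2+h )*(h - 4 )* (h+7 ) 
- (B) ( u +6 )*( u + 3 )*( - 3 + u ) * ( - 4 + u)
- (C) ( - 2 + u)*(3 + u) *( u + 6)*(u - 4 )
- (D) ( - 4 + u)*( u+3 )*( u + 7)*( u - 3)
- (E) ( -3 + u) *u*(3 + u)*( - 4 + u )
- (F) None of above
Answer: B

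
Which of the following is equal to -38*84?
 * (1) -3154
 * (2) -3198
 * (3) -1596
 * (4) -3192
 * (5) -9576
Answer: 4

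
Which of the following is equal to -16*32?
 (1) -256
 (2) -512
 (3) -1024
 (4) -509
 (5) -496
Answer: 2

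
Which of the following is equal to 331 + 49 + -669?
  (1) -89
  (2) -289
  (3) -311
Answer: 2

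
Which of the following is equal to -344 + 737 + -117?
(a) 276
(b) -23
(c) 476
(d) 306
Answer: a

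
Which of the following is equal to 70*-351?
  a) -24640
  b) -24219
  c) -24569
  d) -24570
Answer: d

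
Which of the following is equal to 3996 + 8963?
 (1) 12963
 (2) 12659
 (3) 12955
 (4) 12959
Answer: 4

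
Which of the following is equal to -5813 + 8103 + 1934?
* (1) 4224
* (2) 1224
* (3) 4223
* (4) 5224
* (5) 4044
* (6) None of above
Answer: 1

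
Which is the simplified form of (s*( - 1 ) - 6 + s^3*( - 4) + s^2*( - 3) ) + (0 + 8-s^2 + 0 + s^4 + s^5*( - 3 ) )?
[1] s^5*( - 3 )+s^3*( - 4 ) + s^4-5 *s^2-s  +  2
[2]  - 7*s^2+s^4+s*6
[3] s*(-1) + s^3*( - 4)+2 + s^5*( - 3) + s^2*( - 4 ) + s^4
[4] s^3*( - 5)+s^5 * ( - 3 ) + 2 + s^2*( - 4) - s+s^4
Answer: 3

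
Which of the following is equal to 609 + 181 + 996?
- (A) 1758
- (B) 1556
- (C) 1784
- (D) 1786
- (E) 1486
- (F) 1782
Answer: D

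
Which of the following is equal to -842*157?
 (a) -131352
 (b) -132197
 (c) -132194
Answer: c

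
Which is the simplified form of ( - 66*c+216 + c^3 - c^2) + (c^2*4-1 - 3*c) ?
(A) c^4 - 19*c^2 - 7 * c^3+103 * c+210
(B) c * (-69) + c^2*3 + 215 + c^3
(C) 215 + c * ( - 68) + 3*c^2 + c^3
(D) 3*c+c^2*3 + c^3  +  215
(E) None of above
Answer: B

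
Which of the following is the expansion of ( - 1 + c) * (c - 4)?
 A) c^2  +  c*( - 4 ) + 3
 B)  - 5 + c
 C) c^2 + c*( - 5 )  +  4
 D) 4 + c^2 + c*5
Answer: C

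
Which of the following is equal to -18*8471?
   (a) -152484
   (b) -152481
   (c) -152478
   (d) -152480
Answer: c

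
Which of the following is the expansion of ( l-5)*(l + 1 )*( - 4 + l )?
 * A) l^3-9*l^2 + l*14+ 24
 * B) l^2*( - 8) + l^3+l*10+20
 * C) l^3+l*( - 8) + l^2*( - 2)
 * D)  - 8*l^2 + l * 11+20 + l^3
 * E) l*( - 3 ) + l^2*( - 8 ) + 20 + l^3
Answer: D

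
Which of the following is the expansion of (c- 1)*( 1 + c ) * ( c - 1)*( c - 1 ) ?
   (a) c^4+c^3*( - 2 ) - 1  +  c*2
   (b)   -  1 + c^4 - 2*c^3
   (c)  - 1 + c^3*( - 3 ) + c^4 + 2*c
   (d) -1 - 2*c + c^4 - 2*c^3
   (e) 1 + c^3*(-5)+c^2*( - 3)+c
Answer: a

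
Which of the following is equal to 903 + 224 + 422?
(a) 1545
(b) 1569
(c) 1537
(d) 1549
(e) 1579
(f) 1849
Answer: d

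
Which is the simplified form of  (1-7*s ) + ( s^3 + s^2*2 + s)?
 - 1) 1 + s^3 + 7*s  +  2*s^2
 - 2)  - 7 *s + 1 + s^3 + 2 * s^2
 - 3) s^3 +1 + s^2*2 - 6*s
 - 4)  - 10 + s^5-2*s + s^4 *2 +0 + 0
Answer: 3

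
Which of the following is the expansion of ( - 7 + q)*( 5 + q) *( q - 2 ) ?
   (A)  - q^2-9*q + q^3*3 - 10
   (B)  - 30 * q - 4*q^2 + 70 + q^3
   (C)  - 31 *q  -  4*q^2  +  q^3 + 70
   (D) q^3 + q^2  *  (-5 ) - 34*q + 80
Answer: C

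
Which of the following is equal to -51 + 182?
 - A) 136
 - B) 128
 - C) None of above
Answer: C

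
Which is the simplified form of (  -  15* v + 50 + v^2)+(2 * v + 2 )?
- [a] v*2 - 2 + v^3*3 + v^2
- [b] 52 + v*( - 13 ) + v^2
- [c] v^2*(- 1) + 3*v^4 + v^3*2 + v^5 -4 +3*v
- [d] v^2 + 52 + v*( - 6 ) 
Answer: b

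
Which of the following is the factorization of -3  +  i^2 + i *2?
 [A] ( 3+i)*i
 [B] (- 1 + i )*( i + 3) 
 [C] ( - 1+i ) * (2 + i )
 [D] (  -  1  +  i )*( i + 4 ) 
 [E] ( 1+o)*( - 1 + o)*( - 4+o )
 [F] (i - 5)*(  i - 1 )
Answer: B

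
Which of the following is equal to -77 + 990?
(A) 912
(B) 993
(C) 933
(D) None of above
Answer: D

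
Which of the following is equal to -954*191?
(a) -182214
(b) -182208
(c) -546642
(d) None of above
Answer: a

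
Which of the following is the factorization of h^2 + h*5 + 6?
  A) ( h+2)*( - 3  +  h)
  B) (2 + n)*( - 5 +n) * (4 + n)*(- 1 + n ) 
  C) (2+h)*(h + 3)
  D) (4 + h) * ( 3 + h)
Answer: C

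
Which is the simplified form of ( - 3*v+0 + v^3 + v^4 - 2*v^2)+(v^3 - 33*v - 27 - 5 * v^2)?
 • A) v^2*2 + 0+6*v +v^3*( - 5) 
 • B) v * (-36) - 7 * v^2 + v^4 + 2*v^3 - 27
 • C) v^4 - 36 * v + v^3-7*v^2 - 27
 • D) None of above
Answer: B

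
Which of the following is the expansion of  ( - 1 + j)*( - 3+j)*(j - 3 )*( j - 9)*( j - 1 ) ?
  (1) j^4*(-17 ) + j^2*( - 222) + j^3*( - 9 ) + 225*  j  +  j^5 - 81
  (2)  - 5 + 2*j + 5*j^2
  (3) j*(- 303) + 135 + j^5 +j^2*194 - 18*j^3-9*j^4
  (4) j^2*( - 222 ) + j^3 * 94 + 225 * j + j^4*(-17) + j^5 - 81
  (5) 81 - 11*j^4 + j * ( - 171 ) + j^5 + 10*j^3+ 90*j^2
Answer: 4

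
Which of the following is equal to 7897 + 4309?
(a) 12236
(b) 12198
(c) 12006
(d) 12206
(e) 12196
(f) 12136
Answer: d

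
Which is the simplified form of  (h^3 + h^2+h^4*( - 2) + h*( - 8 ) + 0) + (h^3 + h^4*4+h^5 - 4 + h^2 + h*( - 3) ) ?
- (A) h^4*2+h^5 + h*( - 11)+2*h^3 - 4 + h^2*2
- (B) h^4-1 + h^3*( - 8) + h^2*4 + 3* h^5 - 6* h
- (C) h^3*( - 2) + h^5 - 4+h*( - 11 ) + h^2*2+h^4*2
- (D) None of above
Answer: A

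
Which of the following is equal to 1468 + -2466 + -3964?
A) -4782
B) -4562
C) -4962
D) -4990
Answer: C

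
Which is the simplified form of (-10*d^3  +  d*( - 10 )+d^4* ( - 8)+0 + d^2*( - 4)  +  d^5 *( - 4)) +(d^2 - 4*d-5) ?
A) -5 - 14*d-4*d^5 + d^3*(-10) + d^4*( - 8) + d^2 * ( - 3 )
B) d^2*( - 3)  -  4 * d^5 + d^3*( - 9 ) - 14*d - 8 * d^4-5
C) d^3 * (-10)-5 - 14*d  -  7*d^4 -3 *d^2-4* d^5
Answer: A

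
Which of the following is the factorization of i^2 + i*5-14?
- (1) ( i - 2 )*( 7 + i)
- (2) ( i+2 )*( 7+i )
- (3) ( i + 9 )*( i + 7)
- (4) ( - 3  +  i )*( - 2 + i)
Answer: 1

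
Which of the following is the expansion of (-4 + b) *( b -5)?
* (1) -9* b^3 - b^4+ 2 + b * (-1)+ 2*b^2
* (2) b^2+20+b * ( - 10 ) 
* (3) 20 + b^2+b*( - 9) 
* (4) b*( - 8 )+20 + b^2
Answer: 3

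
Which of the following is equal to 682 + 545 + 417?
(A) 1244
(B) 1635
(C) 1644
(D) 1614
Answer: C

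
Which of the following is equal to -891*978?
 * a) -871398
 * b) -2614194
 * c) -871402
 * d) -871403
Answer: a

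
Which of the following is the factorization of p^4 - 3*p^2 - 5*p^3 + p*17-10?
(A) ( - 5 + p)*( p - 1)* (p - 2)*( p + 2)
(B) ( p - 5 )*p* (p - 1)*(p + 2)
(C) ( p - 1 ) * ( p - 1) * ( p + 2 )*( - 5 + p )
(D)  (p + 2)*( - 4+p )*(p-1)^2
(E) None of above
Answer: C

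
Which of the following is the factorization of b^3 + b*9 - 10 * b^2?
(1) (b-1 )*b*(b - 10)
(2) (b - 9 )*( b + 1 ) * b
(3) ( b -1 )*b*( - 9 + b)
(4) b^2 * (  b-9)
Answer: 3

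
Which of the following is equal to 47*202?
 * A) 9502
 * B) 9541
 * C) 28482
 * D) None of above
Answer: D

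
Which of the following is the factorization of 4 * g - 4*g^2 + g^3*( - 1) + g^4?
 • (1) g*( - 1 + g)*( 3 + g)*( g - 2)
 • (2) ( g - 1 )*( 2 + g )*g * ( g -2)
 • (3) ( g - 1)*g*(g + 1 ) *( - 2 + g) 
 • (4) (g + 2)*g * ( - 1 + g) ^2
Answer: 2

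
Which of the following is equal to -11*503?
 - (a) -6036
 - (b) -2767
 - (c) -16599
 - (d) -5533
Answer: d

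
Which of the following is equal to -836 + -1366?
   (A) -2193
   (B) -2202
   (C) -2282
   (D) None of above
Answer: B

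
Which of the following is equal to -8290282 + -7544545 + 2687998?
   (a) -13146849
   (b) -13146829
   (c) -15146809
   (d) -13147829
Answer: b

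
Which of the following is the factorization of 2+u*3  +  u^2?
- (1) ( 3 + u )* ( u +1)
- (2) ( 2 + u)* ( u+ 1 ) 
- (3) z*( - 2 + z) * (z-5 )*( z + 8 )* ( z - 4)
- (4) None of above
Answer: 2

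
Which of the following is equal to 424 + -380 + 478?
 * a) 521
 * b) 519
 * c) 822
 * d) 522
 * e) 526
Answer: d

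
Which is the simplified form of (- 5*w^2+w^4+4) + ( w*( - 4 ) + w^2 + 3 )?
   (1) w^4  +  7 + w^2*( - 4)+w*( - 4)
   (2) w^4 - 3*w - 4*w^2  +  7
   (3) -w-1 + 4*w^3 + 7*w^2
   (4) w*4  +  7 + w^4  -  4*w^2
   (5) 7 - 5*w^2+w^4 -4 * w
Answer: 1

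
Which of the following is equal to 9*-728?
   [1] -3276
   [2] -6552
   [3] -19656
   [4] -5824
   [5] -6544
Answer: 2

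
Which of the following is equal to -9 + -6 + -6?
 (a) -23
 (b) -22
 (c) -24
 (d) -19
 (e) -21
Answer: e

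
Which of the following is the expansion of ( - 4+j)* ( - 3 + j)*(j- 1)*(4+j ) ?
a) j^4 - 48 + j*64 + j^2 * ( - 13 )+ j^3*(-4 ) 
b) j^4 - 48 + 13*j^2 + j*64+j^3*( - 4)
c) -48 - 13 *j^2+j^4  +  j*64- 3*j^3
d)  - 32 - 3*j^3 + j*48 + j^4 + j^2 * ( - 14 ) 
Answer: a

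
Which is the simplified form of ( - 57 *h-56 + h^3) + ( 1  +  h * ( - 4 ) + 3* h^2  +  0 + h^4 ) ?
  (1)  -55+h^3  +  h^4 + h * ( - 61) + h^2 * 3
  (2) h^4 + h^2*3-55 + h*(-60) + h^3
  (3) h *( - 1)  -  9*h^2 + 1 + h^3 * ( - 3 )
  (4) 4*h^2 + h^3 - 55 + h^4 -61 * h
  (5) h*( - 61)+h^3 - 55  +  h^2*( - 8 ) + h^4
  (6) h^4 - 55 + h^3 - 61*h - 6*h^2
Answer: 1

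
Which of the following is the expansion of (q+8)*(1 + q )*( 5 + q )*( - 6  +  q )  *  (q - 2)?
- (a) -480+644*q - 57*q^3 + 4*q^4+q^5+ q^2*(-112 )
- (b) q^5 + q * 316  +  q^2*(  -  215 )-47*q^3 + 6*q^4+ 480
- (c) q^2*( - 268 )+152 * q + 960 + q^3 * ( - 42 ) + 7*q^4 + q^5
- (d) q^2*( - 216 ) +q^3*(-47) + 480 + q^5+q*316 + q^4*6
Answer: d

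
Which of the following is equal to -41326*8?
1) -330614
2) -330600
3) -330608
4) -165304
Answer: 3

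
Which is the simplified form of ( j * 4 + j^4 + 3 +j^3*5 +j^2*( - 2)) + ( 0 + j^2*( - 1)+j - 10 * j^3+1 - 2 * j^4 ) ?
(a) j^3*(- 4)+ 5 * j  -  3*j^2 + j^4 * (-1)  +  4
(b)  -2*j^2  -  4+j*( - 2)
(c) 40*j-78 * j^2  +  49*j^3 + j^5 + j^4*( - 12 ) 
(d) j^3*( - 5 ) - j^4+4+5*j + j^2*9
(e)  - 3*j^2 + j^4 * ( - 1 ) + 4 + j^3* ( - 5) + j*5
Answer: e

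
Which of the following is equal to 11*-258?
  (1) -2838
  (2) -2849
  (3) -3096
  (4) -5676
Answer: 1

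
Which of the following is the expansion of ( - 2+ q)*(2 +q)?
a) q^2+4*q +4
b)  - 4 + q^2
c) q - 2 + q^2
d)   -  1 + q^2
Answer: b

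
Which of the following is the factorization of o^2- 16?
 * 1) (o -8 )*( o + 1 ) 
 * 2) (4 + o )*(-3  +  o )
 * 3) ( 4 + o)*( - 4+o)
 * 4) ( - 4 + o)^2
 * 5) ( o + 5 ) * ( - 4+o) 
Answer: 3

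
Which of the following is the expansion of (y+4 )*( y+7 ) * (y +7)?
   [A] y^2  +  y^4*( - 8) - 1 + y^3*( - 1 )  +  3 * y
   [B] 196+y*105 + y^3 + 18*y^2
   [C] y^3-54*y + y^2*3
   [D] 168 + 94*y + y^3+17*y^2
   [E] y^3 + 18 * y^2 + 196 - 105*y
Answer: B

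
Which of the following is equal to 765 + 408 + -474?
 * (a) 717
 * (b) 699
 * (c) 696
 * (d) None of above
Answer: b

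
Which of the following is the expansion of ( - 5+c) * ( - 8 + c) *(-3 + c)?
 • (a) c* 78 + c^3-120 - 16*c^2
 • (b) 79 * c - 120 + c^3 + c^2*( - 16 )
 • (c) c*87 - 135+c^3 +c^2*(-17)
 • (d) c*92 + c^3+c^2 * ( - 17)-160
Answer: b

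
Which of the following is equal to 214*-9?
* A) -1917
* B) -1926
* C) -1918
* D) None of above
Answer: B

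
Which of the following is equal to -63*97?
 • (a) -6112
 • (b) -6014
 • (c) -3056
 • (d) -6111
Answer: d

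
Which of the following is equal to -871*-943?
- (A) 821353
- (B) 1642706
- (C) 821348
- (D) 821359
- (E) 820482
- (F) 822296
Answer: A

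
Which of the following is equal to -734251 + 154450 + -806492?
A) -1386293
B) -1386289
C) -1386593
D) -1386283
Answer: A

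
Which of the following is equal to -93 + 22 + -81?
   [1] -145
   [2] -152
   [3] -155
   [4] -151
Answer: 2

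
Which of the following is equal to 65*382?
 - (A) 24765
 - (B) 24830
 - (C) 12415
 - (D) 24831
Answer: B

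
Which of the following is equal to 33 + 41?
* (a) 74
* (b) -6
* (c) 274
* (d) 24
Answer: a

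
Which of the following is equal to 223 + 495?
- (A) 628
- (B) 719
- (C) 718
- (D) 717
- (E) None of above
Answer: C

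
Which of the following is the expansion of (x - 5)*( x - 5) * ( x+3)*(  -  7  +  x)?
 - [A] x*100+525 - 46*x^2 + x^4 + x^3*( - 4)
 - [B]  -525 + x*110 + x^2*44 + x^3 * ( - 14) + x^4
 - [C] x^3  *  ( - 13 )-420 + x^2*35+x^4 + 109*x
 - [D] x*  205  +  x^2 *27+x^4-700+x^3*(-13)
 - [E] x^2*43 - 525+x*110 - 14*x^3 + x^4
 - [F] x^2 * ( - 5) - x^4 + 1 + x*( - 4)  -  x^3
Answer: B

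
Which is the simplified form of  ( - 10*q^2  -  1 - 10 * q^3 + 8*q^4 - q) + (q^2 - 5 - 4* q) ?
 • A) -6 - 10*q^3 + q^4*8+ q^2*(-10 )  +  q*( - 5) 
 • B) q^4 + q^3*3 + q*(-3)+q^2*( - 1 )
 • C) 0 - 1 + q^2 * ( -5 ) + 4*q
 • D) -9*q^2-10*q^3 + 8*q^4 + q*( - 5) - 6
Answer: D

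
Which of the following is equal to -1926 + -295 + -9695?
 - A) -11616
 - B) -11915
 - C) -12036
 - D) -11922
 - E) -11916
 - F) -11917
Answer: E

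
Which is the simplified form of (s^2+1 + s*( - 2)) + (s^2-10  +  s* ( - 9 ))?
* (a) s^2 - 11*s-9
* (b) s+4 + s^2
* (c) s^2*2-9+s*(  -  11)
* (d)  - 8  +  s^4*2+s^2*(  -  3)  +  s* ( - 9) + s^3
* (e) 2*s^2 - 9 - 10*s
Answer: c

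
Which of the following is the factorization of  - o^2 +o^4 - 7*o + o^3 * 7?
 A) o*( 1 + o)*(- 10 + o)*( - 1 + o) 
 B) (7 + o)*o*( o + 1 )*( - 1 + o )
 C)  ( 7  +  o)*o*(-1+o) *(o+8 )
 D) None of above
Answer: B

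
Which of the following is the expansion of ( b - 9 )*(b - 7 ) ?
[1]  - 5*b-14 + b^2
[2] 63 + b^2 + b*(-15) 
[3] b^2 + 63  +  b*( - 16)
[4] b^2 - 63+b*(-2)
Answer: 3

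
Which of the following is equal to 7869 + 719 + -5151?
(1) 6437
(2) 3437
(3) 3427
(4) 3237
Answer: 2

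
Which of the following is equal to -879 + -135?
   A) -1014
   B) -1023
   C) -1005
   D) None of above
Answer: A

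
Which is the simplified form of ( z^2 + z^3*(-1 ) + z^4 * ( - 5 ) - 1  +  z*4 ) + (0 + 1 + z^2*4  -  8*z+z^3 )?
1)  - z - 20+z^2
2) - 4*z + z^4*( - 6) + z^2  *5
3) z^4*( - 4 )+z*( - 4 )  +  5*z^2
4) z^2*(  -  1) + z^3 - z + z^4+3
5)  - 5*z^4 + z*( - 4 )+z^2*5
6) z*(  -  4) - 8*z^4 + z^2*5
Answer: 5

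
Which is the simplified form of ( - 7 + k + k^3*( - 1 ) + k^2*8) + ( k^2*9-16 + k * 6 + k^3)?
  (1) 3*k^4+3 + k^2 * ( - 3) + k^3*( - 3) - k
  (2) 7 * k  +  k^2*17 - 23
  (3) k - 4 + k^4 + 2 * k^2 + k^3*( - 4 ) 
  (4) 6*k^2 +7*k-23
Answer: 2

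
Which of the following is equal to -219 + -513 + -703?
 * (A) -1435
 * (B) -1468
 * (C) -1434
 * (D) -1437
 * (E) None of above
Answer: A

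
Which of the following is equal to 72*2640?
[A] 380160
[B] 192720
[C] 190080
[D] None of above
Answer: C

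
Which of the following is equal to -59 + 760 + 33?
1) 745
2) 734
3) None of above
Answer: 2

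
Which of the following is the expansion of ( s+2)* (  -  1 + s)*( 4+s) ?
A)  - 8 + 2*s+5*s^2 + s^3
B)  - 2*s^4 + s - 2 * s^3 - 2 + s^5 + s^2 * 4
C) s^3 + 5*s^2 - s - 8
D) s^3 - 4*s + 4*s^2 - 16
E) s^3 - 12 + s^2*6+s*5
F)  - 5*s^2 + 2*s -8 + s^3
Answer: A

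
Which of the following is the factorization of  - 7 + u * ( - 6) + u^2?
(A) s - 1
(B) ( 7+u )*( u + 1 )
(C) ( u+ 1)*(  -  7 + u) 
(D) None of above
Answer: C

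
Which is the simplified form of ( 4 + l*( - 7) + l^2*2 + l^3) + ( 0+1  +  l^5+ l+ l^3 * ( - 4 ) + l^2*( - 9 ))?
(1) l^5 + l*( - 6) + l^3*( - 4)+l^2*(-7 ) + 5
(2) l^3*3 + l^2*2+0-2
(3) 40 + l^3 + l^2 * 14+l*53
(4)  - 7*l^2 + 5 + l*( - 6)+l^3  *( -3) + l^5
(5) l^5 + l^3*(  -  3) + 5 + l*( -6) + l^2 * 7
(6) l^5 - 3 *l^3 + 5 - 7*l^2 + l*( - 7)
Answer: 4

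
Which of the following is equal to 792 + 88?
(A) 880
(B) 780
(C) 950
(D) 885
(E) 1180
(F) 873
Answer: A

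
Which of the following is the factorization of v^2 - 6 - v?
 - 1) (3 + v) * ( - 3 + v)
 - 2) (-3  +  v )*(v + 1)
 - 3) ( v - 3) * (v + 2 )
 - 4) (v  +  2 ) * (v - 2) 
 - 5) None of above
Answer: 3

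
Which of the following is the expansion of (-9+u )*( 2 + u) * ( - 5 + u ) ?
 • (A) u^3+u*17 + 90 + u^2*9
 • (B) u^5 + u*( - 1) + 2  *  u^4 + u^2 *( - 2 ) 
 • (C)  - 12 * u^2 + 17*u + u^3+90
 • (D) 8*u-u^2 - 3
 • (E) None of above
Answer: C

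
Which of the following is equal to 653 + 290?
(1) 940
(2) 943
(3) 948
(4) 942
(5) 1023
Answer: 2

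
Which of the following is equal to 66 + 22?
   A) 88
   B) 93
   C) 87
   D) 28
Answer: A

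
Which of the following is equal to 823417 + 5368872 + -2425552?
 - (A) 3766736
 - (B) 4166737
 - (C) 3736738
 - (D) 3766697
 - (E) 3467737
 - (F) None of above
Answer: F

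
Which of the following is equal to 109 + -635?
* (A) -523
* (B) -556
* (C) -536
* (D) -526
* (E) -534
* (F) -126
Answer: D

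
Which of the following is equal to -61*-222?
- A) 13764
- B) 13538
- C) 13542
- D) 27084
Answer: C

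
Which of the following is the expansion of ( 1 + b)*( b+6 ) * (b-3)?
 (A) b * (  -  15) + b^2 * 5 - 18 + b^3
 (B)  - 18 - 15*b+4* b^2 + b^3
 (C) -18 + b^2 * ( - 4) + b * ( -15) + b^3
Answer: B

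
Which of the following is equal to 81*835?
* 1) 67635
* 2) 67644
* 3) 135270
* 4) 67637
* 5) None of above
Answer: 1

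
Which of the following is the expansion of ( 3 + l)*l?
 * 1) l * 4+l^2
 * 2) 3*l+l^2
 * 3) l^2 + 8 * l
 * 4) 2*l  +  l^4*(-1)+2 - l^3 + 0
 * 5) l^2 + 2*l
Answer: 2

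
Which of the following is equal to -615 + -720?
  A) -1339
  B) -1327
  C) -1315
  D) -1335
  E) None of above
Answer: D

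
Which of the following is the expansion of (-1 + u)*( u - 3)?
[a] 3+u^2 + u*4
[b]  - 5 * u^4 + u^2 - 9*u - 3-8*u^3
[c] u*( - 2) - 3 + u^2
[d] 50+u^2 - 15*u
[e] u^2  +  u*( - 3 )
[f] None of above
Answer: f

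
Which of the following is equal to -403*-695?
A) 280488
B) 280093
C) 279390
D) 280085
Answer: D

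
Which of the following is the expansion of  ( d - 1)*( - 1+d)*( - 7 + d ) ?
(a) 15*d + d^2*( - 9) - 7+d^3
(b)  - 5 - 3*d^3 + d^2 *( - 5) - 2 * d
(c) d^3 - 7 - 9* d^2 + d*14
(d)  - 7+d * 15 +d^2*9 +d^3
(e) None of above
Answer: a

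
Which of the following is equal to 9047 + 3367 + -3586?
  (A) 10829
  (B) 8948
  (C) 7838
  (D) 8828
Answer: D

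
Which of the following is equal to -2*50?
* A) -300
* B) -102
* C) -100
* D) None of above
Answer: C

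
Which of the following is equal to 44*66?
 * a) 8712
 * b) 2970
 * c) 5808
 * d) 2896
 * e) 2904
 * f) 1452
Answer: e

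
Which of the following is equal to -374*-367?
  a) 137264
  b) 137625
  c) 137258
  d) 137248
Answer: c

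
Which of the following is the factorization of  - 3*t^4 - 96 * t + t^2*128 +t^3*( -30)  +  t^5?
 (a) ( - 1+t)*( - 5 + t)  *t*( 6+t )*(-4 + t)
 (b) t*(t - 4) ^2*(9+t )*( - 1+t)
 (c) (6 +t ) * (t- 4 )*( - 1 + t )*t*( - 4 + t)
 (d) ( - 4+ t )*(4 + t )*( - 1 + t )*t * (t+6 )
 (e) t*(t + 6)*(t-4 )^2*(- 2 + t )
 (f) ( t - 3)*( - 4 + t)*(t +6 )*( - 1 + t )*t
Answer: c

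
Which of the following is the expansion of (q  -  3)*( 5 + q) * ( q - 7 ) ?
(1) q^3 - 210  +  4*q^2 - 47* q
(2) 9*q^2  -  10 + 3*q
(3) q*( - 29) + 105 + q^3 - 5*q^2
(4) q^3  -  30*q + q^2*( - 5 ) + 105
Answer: 3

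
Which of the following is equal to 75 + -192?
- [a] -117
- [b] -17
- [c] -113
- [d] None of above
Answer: a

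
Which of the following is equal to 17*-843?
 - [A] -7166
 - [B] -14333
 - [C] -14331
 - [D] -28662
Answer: C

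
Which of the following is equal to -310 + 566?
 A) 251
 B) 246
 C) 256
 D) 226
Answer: C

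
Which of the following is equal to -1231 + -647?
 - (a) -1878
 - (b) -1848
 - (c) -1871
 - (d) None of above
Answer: a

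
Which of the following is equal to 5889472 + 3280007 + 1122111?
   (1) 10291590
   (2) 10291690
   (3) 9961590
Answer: 1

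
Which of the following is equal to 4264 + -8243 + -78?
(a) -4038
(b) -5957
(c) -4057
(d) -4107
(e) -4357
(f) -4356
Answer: c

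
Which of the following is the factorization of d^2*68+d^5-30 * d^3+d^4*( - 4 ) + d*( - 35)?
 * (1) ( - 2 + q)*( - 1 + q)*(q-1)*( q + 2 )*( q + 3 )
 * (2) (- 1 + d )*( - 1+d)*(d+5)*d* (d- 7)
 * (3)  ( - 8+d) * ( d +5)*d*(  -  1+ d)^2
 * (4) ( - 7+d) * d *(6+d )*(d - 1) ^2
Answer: 2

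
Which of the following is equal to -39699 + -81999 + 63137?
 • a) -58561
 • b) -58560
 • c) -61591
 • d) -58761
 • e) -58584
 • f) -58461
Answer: a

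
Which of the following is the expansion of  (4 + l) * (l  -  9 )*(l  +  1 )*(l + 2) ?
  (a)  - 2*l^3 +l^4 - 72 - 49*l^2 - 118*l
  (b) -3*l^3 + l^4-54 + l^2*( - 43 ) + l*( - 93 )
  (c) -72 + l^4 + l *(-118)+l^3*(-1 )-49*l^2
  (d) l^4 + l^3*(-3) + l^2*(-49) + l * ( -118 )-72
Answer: a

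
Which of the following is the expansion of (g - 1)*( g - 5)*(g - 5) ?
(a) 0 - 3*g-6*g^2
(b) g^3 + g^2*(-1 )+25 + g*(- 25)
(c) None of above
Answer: c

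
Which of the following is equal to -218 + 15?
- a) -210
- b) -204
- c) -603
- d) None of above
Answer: d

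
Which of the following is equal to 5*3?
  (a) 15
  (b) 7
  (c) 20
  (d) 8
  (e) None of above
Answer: a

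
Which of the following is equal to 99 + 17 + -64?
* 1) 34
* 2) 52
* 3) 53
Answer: 2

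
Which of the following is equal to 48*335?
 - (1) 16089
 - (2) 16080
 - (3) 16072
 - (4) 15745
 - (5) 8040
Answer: 2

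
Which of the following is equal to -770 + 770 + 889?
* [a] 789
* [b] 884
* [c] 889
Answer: c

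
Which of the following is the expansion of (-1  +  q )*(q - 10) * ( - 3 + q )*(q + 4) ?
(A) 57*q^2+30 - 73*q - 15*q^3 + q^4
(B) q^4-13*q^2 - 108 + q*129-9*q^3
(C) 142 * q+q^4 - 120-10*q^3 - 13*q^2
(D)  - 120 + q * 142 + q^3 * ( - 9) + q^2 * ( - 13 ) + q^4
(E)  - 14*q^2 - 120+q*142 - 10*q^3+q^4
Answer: C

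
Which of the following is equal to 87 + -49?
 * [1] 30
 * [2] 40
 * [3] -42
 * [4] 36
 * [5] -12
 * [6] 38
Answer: 6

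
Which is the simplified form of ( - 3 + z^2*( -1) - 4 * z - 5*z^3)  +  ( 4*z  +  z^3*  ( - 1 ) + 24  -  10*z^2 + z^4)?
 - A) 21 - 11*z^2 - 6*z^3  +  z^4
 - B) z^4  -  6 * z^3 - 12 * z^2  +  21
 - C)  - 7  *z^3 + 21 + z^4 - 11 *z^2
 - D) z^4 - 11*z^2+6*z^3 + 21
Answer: A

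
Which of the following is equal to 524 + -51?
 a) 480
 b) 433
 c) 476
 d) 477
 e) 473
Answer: e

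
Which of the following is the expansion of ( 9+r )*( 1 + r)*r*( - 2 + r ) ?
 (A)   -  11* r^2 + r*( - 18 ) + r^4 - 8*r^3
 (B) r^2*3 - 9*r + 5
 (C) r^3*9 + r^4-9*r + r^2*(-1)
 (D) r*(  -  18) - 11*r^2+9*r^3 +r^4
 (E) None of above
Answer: E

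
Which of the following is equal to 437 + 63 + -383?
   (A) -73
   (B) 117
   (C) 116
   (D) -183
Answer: B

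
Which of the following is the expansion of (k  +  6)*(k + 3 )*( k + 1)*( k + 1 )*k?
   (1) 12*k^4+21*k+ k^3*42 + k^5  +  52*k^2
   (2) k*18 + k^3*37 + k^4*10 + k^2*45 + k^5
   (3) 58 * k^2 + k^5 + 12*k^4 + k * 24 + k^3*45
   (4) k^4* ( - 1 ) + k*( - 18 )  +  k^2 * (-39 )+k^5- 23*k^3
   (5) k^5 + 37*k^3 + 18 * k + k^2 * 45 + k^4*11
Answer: 5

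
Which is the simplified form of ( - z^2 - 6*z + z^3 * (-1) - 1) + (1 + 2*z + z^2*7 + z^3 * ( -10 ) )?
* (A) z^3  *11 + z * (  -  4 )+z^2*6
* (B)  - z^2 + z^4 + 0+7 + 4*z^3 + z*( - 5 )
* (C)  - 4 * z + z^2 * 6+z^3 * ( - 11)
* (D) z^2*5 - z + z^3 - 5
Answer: C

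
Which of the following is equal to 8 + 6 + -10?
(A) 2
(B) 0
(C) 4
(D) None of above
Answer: C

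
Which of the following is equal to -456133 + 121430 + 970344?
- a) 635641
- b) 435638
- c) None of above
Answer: a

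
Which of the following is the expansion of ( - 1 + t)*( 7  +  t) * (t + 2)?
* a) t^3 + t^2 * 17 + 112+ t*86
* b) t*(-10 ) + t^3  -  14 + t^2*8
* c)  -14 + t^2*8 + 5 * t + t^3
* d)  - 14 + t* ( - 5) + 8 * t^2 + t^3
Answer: c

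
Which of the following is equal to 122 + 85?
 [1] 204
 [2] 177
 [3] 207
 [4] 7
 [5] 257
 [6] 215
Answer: 3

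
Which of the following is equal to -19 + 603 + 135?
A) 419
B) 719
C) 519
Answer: B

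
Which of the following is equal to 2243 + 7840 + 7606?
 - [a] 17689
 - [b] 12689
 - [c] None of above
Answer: a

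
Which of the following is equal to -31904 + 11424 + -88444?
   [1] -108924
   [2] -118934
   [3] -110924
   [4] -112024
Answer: 1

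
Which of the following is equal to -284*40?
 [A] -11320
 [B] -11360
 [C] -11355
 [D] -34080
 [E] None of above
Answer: B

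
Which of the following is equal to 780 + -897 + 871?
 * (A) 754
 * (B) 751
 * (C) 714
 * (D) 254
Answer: A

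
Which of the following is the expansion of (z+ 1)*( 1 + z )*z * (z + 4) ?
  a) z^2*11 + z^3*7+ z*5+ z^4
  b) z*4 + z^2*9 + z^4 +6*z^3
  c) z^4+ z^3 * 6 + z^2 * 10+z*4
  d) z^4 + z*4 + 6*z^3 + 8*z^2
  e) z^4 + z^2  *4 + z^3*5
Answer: b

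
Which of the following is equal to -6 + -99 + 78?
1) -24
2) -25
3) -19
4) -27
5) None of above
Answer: 4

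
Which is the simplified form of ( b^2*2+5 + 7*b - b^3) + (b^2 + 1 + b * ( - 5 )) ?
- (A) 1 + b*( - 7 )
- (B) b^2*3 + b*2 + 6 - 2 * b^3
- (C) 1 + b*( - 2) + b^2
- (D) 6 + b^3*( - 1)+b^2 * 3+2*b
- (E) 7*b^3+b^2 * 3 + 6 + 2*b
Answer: D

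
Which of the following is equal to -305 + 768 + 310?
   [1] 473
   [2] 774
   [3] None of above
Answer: 3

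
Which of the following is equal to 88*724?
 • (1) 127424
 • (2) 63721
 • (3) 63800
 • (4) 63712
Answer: 4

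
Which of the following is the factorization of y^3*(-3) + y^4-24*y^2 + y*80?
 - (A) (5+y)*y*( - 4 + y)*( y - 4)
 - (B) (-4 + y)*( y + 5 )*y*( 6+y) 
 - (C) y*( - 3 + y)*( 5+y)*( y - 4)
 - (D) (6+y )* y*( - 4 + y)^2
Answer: A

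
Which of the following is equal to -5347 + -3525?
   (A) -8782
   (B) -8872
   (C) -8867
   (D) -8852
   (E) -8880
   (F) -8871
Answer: B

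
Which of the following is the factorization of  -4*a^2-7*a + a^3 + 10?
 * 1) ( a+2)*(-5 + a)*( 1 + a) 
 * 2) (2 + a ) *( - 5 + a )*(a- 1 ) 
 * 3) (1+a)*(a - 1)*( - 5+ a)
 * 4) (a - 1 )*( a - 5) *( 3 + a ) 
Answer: 2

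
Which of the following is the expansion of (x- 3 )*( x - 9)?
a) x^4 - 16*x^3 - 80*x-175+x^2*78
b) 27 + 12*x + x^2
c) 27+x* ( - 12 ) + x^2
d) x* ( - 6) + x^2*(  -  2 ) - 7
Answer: c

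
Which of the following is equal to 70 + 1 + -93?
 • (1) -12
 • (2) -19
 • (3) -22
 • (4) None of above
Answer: 3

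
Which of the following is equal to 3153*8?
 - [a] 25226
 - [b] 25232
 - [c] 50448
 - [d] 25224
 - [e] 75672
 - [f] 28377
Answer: d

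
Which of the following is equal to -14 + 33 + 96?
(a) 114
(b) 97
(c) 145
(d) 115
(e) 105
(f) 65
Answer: d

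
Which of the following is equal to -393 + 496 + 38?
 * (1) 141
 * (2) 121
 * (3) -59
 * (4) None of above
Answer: 1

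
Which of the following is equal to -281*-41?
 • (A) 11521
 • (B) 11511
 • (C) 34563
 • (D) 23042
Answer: A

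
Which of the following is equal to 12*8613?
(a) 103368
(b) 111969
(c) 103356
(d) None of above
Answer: c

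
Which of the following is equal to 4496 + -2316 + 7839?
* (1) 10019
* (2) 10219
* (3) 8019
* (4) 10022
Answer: 1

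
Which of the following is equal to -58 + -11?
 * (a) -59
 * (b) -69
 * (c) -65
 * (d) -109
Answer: b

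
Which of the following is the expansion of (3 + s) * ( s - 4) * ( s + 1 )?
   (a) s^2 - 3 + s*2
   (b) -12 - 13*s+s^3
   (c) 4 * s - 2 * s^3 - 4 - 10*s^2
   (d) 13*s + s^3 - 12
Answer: b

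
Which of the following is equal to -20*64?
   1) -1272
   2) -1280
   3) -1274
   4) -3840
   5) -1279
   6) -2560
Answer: 2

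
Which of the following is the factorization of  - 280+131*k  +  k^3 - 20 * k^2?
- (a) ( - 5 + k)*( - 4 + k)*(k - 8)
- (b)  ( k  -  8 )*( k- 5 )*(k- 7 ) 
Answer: b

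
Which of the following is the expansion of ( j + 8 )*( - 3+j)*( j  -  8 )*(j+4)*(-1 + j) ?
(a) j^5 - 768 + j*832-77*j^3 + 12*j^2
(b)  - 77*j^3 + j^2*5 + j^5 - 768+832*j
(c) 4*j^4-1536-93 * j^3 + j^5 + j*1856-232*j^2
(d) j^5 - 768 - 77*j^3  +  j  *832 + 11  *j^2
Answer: a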